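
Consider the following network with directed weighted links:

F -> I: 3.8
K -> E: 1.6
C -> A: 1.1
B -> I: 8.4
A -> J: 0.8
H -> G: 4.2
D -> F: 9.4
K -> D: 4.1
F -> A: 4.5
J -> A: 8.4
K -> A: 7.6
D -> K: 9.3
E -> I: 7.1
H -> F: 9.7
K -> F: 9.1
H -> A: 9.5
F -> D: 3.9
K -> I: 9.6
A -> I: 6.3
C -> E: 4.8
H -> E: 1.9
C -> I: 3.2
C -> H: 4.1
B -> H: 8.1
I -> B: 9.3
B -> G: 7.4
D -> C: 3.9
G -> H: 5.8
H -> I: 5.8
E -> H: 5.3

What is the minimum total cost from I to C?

34.9

Shortest distances from I:
I: 0
B: 9.3  (via I)
G: 16.7  (via B)
H: 17.4  (via B)
E: 19.3  (via H)
A: 26.9  (via H)
F: 27.1  (via H)
J: 27.7  (via A)
D: 31  (via F)
C: 34.9  (via D)
Shortest route: I → B → H → F → D → C = 34.9.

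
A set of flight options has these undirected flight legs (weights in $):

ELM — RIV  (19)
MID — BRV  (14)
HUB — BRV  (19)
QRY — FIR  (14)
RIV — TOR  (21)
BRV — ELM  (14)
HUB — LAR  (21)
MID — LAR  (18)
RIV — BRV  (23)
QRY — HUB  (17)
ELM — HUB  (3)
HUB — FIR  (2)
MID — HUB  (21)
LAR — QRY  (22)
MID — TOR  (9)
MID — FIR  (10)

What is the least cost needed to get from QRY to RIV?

$38

Running Dijkstra from QRY:
QRY: 0
FIR: 14  (via QRY)
HUB: 16  (via FIR)
ELM: 19  (via HUB)
LAR: 22  (via QRY)
MID: 24  (via FIR)
TOR: 33  (via MID)
BRV: 33  (via ELM)
RIV: 38  (via ELM)
Shortest route: QRY–FIR–HUB–ELM–RIV = $38.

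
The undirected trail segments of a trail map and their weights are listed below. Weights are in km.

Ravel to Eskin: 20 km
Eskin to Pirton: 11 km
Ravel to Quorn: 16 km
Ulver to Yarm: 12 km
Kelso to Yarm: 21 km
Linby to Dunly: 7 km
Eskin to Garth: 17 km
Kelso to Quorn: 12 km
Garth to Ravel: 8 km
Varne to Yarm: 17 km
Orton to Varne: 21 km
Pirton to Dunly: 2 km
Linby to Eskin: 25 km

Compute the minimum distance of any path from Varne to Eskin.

Running Dijkstra from Varne:
Varne: 0
Yarm: 17  (via Varne)
Orton: 21  (via Varne)
Ulver: 29  (via Yarm)
Kelso: 38  (via Yarm)
Quorn: 50  (via Kelso)
Ravel: 66  (via Quorn)
Garth: 74  (via Ravel)
Eskin: 86  (via Ravel)
Shortest route: Varne–Yarm–Kelso–Quorn–Ravel–Eskin = 86 km.

86 km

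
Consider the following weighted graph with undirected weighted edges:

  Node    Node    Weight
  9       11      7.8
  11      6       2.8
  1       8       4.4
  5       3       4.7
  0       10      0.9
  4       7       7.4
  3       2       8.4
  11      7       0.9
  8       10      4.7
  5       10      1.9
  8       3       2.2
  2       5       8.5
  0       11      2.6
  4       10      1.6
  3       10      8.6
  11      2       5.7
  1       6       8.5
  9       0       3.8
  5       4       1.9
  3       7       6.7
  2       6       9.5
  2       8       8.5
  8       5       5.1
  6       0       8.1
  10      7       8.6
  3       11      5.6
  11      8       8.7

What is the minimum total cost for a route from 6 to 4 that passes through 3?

Shortest 6→3: 6 → 11 → 3 = 8.4
Best 3 to 4: 3 → 5 → 4 costing 6.6
Total via 3: 8.4 + 6.6 = 15.

15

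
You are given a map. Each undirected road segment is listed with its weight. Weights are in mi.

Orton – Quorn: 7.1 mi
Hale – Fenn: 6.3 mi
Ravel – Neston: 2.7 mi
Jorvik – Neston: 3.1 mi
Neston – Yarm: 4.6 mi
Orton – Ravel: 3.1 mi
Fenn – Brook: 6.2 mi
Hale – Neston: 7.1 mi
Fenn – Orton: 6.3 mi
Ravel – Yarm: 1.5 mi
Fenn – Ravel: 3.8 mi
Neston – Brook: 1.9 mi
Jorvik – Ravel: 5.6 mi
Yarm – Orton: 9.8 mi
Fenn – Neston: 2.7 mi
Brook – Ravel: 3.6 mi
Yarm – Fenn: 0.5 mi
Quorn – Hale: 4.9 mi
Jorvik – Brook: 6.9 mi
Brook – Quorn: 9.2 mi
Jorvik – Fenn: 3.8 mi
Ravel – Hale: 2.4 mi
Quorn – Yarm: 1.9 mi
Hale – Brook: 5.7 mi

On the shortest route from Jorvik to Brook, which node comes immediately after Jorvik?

Enumerating some paths:
Jorvik - Neston - Brook: 3.1+1.9 = 5
Jorvik - Brook: 6.9 = 6.9
Cheapest is Jorvik - Neston - Brook at 5 mi.
So from Jorvik the first move is to Neston.

Neston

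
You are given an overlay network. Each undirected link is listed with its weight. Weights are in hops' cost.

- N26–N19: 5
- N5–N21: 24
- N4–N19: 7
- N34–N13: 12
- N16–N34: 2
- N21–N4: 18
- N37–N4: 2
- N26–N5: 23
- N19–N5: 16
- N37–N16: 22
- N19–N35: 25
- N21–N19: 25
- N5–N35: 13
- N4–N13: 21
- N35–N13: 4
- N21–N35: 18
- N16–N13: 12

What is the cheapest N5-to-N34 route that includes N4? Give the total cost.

49 hops' cost

Best N5 to N4: N5 → N19 → N4 costing 23
Shortest N4→N34: N4 → N37 → N16 → N34 = 26
Total via N4: 23 + 26 = 49 hops' cost.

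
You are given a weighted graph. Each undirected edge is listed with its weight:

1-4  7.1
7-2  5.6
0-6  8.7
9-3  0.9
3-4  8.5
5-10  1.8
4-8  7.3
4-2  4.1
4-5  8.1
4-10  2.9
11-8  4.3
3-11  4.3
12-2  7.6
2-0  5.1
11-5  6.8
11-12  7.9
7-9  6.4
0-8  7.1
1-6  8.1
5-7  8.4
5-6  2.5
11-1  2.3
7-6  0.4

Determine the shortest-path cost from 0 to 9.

15.5

Enumerating some paths:
0–6–7–9: 8.7+0.4+6.4 = 15.5
0–8–11–3–9: 7.1+4.3+4.3+0.9 = 16.6
Cheapest is 0–6–7–9 at 15.5.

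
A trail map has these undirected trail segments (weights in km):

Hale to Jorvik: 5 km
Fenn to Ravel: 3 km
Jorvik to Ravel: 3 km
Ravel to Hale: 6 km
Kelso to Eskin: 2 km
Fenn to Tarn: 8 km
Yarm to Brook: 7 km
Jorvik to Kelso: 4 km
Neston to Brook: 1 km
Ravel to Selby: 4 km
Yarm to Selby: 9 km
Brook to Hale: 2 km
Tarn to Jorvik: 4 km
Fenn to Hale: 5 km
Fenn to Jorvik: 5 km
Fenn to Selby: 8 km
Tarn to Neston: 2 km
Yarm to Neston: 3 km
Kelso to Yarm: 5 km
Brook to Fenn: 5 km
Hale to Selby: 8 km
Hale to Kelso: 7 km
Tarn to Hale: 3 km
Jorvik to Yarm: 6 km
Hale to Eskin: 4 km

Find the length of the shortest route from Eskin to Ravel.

9 km

Shortest distances from Eskin:
Eskin: 0
Kelso: 2  (via Eskin)
Hale: 4  (via Eskin)
Jorvik: 6  (via Kelso)
Brook: 6  (via Hale)
Tarn: 7  (via Hale)
Yarm: 7  (via Kelso)
Neston: 7  (via Brook)
Fenn: 9  (via Hale)
Ravel: 9  (via Jorvik)
Shortest route: Eskin–Kelso–Jorvik–Ravel = 9 km.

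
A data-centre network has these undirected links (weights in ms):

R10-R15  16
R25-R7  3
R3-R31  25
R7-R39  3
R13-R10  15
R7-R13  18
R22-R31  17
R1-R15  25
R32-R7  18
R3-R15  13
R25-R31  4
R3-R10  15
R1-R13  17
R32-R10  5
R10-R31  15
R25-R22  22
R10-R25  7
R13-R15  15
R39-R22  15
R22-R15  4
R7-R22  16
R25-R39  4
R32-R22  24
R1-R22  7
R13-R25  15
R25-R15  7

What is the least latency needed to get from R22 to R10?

18 ms

Running Dijkstra from R22:
R22: 0
R15: 4  (via R22)
R1: 7  (via R22)
R25: 11  (via R15)
R7: 14  (via R25)
R31: 15  (via R25)
R39: 15  (via R22)
R3: 17  (via R15)
R10: 18  (via R25)
Shortest route: R22–R15–R25–R10 = 18 ms.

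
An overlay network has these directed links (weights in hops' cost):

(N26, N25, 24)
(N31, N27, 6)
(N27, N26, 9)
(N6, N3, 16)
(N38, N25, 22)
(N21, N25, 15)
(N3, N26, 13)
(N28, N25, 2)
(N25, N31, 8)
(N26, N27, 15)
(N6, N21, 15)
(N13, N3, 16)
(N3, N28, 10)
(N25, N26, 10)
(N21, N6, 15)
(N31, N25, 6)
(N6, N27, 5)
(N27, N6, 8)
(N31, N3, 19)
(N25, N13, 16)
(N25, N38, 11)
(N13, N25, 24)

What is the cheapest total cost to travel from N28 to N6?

Shortest distances from N28:
N28: 0
N25: 2  (via N28)
N31: 10  (via N25)
N26: 12  (via N25)
N38: 13  (via N25)
N27: 16  (via N31)
N13: 18  (via N25)
N6: 24  (via N27)
Shortest route: N28 → N25 → N31 → N27 → N6 = 24 hops' cost.

24 hops' cost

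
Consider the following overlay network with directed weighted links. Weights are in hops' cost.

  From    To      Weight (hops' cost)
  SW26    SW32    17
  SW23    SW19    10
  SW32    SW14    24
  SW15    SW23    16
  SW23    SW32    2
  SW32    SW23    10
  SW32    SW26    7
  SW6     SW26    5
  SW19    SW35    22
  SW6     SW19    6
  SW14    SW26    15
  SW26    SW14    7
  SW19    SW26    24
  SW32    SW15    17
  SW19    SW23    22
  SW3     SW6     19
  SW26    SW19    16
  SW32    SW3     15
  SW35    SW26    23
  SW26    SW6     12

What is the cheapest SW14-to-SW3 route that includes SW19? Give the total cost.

Shortest SW14→SW19: SW14 → SW26 → SW19 = 31
Best SW19 to SW3: SW19 → SW23 → SW32 → SW3 costing 39
Total via SW19: 31 + 39 = 70 hops' cost.

70 hops' cost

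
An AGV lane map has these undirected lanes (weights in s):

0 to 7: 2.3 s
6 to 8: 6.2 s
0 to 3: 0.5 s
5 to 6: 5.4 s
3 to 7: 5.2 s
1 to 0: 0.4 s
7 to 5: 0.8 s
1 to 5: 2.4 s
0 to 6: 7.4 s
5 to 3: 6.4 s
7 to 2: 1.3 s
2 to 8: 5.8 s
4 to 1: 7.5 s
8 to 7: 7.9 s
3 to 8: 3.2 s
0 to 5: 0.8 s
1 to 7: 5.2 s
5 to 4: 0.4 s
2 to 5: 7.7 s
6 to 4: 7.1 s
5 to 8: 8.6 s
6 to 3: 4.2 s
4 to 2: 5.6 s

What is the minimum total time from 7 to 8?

5.3 s

Compare a few routes:
7 → 0 → 3 → 8: 2.3+0.5+3.2 = 6
7 → 5 → 0 → 3 → 8: 0.8+0.8+0.5+3.2 = 5.3
The minimum is 5.3 s via 7 → 5 → 0 → 3 → 8.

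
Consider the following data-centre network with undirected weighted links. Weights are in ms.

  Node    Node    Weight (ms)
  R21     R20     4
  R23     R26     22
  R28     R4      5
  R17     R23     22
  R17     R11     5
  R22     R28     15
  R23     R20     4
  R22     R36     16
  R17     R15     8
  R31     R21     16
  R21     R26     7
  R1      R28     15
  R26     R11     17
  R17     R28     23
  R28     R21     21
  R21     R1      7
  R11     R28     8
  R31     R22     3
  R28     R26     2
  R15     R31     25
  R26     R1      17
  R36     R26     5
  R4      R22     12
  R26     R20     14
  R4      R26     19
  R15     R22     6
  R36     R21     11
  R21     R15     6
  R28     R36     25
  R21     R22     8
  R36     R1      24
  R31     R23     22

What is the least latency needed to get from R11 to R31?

Compare a few routes:
R11 - R28 - R22 - R31: 8+15+3 = 26
R11 - R28 - R26 - R21 - R22 - R31: 8+2+7+8+3 = 28
R11 - R17 - R15 - R22 - R31: 5+8+6+3 = 22
Cheapest is R11 - R17 - R15 - R22 - R31 at 22 ms.

22 ms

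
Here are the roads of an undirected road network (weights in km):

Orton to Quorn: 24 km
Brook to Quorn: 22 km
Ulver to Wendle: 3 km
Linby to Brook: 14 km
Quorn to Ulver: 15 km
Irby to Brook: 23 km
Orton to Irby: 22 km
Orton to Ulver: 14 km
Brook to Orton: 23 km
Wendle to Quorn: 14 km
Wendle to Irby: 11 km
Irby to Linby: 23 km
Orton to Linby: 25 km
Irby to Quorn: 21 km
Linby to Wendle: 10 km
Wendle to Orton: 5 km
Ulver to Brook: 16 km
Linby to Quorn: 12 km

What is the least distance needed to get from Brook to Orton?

Candidate routes:
Brook → Ulver → Wendle → Orton: 16+3+5 = 24
Brook → Orton: 23 = 23
Brook → Linby → Wendle → Orton: 14+10+5 = 29
The minimum is 23 km via Brook → Orton.

23 km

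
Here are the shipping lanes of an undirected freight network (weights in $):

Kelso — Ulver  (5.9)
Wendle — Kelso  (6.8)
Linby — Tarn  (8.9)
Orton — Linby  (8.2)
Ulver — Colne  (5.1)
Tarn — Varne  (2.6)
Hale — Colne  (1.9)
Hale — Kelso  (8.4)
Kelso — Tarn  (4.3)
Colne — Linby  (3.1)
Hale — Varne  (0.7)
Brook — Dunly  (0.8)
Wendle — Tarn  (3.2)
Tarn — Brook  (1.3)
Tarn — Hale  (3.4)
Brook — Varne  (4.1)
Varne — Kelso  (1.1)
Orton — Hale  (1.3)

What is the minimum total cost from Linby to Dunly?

$10.4

Shortest distances from Linby:
Linby: 0
Colne: 3.1  (via Linby)
Hale: 5  (via Colne)
Varne: 5.7  (via Hale)
Orton: 6.3  (via Hale)
Kelso: 6.8  (via Varne)
Ulver: 8.2  (via Colne)
Tarn: 8.3  (via Varne)
Brook: 9.6  (via Tarn)
Dunly: 10.4  (via Brook)
Shortest route: Linby → Colne → Hale → Varne → Tarn → Brook → Dunly = $10.4.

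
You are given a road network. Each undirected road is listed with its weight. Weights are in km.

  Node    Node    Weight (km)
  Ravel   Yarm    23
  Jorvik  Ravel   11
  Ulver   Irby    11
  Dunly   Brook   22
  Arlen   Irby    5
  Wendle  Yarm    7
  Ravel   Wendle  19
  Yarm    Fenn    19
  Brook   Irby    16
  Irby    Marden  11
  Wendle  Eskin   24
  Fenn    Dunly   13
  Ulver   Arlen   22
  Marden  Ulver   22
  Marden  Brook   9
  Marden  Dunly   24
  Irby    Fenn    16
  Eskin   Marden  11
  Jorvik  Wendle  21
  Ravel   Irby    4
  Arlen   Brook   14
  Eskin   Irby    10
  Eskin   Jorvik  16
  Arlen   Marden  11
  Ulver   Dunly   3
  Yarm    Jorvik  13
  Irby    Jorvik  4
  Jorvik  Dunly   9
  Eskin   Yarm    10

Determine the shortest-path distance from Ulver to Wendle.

Compare a few routes:
Ulver → Irby → Ravel → Wendle: 11+4+19 = 34
Ulver → Dunly → Jorvik → Wendle: 3+9+21 = 33
Ulver → Dunly → Jorvik → Yarm → Wendle: 3+9+13+7 = 32
Cheapest is Ulver → Dunly → Jorvik → Yarm → Wendle at 32 km.

32 km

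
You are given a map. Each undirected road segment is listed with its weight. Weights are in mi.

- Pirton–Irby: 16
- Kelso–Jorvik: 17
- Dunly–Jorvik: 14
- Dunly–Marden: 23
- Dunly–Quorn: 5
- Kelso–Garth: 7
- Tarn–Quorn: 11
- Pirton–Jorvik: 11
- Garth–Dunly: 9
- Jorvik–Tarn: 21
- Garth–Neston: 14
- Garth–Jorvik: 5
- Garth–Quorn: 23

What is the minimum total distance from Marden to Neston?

46 mi

Running Dijkstra from Marden:
Marden: 0
Dunly: 23  (via Marden)
Quorn: 28  (via Dunly)
Garth: 32  (via Dunly)
Jorvik: 37  (via Dunly)
Kelso: 39  (via Garth)
Tarn: 39  (via Quorn)
Neston: 46  (via Garth)
Shortest route: Marden–Dunly–Garth–Neston = 46 mi.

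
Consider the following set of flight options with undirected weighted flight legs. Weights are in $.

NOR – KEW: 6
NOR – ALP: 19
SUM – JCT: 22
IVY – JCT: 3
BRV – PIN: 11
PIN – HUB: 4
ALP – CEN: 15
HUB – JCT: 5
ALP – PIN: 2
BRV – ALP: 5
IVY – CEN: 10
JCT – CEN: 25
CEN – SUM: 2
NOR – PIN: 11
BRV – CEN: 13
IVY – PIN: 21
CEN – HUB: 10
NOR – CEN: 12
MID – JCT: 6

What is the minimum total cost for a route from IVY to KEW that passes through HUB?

Shortest IVY→HUB: IVY → JCT → HUB = 8
Shortest HUB→KEW: HUB → PIN → NOR → KEW = 21
Total via HUB: 8 + 21 = $29.

$29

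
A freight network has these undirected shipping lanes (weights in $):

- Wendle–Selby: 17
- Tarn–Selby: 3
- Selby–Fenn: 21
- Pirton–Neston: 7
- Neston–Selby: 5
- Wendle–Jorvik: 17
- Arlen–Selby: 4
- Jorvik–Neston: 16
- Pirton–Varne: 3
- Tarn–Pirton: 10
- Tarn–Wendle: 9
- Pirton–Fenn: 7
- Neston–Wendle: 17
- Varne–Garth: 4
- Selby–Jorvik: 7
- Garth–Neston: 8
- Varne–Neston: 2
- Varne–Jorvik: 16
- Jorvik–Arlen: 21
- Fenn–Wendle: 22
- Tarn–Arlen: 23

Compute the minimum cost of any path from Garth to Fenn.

Running Dijkstra from Garth:
Garth: 0
Varne: 4  (via Garth)
Neston: 6  (via Varne)
Pirton: 7  (via Varne)
Selby: 11  (via Neston)
Fenn: 14  (via Pirton)
Shortest route: Garth → Varne → Pirton → Fenn = $14.

$14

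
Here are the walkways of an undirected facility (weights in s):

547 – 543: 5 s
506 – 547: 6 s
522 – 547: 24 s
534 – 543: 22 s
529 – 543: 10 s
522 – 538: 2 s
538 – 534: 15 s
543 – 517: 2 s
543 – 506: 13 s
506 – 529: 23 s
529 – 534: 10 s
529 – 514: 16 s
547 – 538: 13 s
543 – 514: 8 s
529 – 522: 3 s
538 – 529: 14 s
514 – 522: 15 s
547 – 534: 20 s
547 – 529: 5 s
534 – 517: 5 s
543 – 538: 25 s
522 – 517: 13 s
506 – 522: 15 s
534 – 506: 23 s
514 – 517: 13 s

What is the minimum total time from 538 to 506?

16 s

Settle nodes by increasing distance from 538:
538: 0
522: 2  (via 538)
529: 5  (via 522)
547: 10  (via 529)
517: 15  (via 522)
534: 15  (via 538)
543: 15  (via 529)
506: 16  (via 547)
Shortest route: 538–522–529–547–506 = 16 s.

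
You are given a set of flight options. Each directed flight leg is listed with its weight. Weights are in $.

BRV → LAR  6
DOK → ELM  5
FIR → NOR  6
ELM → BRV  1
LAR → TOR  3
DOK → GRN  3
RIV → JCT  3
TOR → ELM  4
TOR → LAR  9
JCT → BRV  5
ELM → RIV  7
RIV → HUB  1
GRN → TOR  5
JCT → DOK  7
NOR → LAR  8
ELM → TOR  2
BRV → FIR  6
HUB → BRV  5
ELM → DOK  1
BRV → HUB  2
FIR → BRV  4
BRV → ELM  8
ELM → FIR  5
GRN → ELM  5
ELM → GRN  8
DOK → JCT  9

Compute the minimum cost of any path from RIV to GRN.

$13

Candidate routes:
RIV–JCT–BRV–ELM–DOK–GRN: 3+5+8+1+3 = 20
RIV–HUB–BRV–ELM–DOK–GRN: 1+5+8+1+3 = 18
RIV–JCT–DOK–GRN: 3+7+3 = 13
The minimum is $13 via RIV–JCT–DOK–GRN.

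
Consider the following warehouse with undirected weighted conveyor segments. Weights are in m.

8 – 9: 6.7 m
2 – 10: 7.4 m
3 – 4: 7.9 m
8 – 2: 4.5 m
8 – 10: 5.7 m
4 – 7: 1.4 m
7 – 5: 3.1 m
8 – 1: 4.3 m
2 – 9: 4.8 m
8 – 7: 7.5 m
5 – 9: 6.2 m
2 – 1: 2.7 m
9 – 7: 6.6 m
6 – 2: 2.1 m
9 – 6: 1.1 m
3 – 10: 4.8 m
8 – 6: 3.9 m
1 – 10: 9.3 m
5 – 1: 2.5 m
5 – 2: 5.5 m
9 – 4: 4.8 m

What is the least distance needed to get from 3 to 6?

Compare a few routes:
3 → 4 → 9 → 6: 7.9+4.8+1.1 = 13.8
3 → 10 → 2 → 6: 4.8+7.4+2.1 = 14.3
3 → 4 → 7 → 9 → 6: 7.9+1.4+6.6+1.1 = 17
3 → 10 → 8 → 6: 4.8+5.7+3.9 = 14.4
Cheapest is 3 → 4 → 9 → 6 at 13.8 m.

13.8 m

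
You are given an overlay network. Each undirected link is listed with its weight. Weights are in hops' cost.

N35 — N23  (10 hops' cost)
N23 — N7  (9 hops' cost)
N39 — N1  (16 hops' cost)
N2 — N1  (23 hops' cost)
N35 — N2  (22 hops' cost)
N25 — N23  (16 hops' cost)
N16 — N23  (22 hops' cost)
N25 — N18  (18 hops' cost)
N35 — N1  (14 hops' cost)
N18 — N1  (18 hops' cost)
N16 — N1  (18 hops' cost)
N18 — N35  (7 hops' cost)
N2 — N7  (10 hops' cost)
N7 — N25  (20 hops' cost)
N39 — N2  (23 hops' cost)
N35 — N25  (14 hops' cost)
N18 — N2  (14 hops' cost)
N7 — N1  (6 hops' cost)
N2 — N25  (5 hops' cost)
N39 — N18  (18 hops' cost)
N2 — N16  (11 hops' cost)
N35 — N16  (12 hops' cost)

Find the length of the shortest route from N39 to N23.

31 hops' cost

Shortest distances from N39:
N39: 0
N1: 16  (via N39)
N18: 18  (via N39)
N7: 22  (via N1)
N2: 23  (via N39)
N35: 25  (via N18)
N25: 28  (via N2)
N23: 31  (via N7)
Shortest route: N39 → N1 → N7 → N23 = 31 hops' cost.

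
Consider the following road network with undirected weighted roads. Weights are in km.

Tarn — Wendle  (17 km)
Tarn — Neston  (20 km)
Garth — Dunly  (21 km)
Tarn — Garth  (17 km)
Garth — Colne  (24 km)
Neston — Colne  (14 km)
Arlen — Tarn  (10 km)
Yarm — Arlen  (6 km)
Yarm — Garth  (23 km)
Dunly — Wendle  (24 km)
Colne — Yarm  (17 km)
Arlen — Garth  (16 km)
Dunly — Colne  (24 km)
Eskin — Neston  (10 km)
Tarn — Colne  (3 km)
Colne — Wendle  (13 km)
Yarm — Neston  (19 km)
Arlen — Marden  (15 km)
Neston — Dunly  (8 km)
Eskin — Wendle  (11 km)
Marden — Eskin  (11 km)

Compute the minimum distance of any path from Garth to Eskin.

Running Dijkstra from Garth:
Garth: 0
Arlen: 16  (via Garth)
Tarn: 17  (via Garth)
Colne: 20  (via Tarn)
Dunly: 21  (via Garth)
Yarm: 22  (via Arlen)
Neston: 29  (via Dunly)
Marden: 31  (via Arlen)
Wendle: 33  (via Colne)
Eskin: 39  (via Neston)
Shortest route: Garth → Dunly → Neston → Eskin = 39 km.

39 km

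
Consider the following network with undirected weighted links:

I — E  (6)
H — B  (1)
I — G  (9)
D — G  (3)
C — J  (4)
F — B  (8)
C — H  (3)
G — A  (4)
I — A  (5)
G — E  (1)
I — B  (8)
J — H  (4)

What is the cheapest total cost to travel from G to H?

16

Compare a few routes:
G → E → I → B → H: 1+6+8+1 = 16
G → A → I → B → H: 4+5+8+1 = 18
Cheapest is G → E → I → B → H at 16.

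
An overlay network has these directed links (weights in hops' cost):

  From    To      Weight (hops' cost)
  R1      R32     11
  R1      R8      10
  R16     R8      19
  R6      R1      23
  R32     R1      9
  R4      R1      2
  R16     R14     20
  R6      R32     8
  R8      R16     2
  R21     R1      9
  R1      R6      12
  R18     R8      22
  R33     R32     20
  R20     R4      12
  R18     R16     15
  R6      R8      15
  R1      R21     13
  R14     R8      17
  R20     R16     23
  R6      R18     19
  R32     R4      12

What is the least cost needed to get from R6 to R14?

Candidate routes:
R6 → R8 → R16 → R14: 15+2+20 = 37
R6 → R32 → R1 → R8 → R16 → R14: 8+9+10+2+20 = 49
R6 → R32 → R4 → R1 → R8 → R16 → R14: 8+12+2+10+2+20 = 54
R6 → R18 → R16 → R14: 19+15+20 = 54
Cheapest is R6 → R8 → R16 → R14 at 37 hops' cost.

37 hops' cost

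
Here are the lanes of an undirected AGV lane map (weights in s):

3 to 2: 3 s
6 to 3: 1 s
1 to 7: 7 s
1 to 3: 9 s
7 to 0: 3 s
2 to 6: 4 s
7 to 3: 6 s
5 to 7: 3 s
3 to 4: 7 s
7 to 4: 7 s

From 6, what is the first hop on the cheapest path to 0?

Compare a few routes:
6 - 3 - 7 - 0: 1+6+3 = 10
6 - 2 - 3 - 7 - 0: 4+3+6+3 = 16
Cheapest is 6 - 3 - 7 - 0 at 10 s.
So from 6 the first move is to 3.

3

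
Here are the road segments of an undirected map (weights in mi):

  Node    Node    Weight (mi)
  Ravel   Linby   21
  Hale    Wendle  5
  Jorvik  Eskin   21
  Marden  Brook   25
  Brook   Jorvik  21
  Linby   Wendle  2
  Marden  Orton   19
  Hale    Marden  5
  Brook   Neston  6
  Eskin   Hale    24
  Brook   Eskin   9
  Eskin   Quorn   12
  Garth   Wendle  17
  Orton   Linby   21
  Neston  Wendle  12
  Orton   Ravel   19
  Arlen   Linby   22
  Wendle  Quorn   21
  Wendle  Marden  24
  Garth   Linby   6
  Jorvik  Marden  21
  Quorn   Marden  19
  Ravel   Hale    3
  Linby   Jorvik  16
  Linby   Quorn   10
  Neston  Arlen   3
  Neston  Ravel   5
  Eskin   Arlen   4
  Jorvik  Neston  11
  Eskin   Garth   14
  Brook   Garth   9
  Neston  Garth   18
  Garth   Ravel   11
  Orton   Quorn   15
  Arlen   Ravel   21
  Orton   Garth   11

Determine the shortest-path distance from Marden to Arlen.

Enumerating some paths:
Marden - Hale - Ravel - Arlen: 5+3+21 = 29
Marden - Hale - Wendle - Neston - Arlen: 5+5+12+3 = 25
Marden - Hale - Ravel - Neston - Arlen: 5+3+5+3 = 16
Marden - Hale - Ravel - Neston - Brook - Eskin - Arlen: 5+3+5+6+9+4 = 32
Cheapest is Marden - Hale - Ravel - Neston - Arlen at 16 mi.

16 mi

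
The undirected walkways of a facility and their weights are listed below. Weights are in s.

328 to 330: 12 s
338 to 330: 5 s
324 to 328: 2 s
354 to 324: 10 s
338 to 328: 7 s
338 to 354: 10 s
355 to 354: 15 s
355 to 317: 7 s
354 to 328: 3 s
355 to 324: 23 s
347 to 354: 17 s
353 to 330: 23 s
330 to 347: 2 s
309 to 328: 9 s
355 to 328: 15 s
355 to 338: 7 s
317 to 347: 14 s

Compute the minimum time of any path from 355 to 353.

Shortest distances from 355:
355: 0
338: 7  (via 355)
317: 7  (via 355)
330: 12  (via 338)
347: 14  (via 330)
328: 14  (via 338)
354: 15  (via 355)
324: 16  (via 328)
309: 23  (via 328)
353: 35  (via 330)
Shortest route: 355–338–330–353 = 35 s.

35 s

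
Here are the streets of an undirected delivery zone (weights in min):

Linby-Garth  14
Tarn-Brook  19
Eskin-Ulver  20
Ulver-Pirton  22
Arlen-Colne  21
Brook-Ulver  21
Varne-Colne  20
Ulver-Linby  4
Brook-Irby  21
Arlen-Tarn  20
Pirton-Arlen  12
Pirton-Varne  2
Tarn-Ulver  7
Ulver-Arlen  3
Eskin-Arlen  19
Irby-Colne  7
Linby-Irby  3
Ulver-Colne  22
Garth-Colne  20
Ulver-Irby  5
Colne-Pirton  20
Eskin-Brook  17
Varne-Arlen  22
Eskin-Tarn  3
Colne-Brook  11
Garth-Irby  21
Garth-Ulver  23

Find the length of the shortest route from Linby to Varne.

Running Dijkstra from Linby:
Linby: 0
Irby: 3  (via Linby)
Ulver: 4  (via Linby)
Arlen: 7  (via Ulver)
Colne: 10  (via Irby)
Tarn: 11  (via Ulver)
Eskin: 14  (via Tarn)
Garth: 14  (via Linby)
Pirton: 19  (via Arlen)
Brook: 21  (via Colne)
Varne: 21  (via Pirton)
Shortest route: Linby → Ulver → Arlen → Pirton → Varne = 21 min.

21 min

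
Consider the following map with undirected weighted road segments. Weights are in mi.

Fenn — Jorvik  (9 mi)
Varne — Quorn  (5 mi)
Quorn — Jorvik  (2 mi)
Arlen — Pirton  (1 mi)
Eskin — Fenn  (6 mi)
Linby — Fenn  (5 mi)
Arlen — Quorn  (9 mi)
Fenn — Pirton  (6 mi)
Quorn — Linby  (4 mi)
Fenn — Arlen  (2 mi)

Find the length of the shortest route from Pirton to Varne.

15 mi

Running Dijkstra from Pirton:
Pirton: 0
Arlen: 1  (via Pirton)
Fenn: 3  (via Arlen)
Linby: 8  (via Fenn)
Eskin: 9  (via Fenn)
Quorn: 10  (via Arlen)
Jorvik: 12  (via Fenn)
Varne: 15  (via Quorn)
Shortest route: Pirton–Arlen–Quorn–Varne = 15 mi.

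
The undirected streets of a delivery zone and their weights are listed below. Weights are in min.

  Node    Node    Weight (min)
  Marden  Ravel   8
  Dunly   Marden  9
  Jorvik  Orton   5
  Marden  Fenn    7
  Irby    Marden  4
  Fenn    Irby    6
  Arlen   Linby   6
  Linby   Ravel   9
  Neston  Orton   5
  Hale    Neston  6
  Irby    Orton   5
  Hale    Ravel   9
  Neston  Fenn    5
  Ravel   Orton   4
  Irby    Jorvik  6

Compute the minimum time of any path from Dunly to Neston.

Candidate routes:
Dunly–Marden–Irby–Orton–Neston: 9+4+5+5 = 23
Dunly–Marden–Fenn–Neston: 9+7+5 = 21
Cheapest is Dunly–Marden–Fenn–Neston at 21 min.

21 min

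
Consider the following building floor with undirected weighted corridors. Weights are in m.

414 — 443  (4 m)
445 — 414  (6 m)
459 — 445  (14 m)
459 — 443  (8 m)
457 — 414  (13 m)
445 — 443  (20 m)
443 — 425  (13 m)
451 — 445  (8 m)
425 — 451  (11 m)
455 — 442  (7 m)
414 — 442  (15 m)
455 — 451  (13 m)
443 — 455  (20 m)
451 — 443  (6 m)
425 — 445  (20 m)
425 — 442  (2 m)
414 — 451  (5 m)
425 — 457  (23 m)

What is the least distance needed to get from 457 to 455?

Settle nodes by increasing distance from 457:
457: 0
414: 13  (via 457)
443: 17  (via 414)
451: 18  (via 414)
445: 19  (via 414)
425: 23  (via 457)
459: 25  (via 443)
442: 25  (via 425)
455: 31  (via 451)
Shortest route: 457 → 414 → 451 → 455 = 31 m.

31 m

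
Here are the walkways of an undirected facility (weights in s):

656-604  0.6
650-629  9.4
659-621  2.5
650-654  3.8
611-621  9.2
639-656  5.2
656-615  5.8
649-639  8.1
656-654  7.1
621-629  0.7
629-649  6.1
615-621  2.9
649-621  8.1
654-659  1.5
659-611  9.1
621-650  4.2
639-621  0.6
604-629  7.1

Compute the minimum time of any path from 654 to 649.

10.8 s

Shortest distances from 654:
654: 0
659: 1.5  (via 654)
650: 3.8  (via 654)
621: 4  (via 659)
639: 4.6  (via 621)
629: 4.7  (via 621)
615: 6.9  (via 621)
656: 7.1  (via 654)
604: 7.7  (via 656)
611: 10.6  (via 659)
649: 10.8  (via 629)
Shortest route: 654 → 659 → 621 → 629 → 649 = 10.8 s.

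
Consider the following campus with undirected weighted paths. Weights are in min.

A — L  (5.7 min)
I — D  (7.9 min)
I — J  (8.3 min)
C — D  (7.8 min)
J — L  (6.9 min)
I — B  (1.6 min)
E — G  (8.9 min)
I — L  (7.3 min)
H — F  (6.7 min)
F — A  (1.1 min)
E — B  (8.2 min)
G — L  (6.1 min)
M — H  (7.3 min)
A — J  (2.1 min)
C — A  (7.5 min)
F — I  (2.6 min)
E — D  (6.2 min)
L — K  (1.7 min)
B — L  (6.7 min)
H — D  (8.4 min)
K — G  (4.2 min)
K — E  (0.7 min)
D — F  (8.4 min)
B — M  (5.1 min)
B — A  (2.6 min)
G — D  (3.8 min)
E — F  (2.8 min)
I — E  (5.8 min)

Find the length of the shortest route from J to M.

9.8 min

Candidate routes:
J - A - B - M: 2.1+2.6+5.1 = 9.8
J - A - F - I - B - M: 2.1+1.1+2.6+1.6+5.1 = 12.5
Cheapest is J - A - B - M at 9.8 min.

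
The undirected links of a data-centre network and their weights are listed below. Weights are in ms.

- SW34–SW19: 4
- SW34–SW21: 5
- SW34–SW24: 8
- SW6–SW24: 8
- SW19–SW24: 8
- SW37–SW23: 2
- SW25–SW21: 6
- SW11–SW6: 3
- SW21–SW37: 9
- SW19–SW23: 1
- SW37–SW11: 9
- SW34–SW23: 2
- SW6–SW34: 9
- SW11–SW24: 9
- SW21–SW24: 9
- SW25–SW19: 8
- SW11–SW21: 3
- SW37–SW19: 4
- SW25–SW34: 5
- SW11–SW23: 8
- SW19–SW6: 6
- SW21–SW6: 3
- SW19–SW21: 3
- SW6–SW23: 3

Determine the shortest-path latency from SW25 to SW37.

9 ms

Compare a few routes:
SW25–SW34–SW19–SW23–SW37: 5+4+1+2 = 12
SW25–SW19–SW23–SW37: 8+1+2 = 11
SW25–SW34–SW23–SW37: 5+2+2 = 9
SW25–SW21–SW19–SW23–SW37: 6+3+1+2 = 12
The minimum is 9 ms via SW25–SW34–SW23–SW37.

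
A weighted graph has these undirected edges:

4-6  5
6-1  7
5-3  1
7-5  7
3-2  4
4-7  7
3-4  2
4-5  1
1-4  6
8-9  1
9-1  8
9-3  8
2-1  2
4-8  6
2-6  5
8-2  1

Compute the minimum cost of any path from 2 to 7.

Settle nodes by increasing distance from 2:
2: 0
8: 1  (via 2)
1: 2  (via 2)
9: 2  (via 8)
3: 4  (via 2)
5: 5  (via 3)
6: 5  (via 2)
4: 6  (via 3)
7: 12  (via 5)
Shortest route: 2 → 3 → 5 → 7 = 12.

12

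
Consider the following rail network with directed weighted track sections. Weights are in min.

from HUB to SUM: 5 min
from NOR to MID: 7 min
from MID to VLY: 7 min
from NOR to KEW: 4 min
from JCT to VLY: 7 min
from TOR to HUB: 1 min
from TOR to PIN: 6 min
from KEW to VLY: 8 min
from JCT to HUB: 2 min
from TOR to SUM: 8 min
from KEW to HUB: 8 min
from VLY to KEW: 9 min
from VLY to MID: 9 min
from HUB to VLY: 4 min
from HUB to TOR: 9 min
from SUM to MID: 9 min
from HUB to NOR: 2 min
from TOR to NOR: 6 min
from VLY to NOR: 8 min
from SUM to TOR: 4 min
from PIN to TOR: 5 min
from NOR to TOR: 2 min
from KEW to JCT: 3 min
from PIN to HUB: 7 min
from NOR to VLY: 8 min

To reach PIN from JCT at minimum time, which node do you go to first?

HUB

Enumerating some paths:
JCT → HUB → SUM → TOR → PIN: 2+5+4+6 = 17
JCT → HUB → TOR → PIN: 2+9+6 = 17
JCT → HUB → NOR → TOR → PIN: 2+2+2+6 = 12
The minimum is 12 min via JCT → HUB → NOR → TOR → PIN.
So from JCT the first move is to HUB.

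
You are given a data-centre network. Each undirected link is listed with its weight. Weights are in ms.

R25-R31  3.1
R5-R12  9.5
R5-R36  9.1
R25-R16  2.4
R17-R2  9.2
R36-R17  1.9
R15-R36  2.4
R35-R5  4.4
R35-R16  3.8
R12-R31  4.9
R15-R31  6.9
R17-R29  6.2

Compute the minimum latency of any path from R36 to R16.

14.8 ms

Candidate routes:
R36 - R15 - R31 - R12 - R5 - R35 - R16: 2.4+6.9+4.9+9.5+4.4+3.8 = 31.9
R36 - R5 - R35 - R16: 9.1+4.4+3.8 = 17.3
R36 - R15 - R31 - R25 - R16: 2.4+6.9+3.1+2.4 = 14.8
R36 - R5 - R12 - R31 - R25 - R16: 9.1+9.5+4.9+3.1+2.4 = 29
The minimum is 14.8 ms via R36 - R15 - R31 - R25 - R16.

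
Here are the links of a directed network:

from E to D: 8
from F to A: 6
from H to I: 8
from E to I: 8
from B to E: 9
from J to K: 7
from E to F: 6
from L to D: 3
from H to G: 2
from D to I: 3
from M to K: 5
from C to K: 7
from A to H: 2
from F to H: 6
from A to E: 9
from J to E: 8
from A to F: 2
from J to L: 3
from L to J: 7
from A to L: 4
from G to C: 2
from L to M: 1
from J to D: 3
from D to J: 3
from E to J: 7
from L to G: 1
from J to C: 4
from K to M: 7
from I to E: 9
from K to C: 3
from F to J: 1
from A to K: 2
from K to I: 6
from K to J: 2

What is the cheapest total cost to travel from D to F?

Shortest distances from D:
D: 0
I: 3  (via D)
J: 3  (via D)
L: 6  (via J)
C: 7  (via J)
G: 7  (via L)
M: 7  (via L)
K: 10  (via J)
E: 11  (via J)
F: 17  (via E)
Shortest route: D–J–E–F = 17.

17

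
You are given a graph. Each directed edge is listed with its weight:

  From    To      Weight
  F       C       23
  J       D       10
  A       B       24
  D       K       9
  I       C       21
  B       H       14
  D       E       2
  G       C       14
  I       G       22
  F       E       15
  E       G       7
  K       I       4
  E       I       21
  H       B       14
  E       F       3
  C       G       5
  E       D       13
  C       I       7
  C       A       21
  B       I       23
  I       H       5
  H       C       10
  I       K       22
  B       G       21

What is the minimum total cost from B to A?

45

Shortest distances from B:
B: 0
H: 14  (via B)
G: 21  (via B)
I: 23  (via B)
C: 24  (via H)
A: 45  (via C)
Shortest route: B–H–C–A = 45.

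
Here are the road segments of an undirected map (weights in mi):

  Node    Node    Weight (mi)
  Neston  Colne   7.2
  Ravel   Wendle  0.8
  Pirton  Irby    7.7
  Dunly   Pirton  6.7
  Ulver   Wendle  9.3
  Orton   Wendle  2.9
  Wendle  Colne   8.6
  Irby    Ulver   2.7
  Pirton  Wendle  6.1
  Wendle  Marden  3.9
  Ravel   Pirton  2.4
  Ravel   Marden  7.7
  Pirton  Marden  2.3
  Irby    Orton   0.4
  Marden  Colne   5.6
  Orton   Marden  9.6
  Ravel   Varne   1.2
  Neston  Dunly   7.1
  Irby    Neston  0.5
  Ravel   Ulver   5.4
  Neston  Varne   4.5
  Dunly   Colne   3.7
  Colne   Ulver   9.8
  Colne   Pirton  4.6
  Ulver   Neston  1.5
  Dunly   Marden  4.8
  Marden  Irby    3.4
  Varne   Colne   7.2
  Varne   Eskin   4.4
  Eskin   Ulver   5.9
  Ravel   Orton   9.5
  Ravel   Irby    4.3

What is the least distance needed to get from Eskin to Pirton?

8 mi

Enumerating some paths:
Eskin–Varne–Ravel–Pirton: 4.4+1.2+2.4 = 8
Eskin–Varne–Ravel–Wendle–Pirton: 4.4+1.2+0.8+6.1 = 12.5
Cheapest is Eskin–Varne–Ravel–Pirton at 8 mi.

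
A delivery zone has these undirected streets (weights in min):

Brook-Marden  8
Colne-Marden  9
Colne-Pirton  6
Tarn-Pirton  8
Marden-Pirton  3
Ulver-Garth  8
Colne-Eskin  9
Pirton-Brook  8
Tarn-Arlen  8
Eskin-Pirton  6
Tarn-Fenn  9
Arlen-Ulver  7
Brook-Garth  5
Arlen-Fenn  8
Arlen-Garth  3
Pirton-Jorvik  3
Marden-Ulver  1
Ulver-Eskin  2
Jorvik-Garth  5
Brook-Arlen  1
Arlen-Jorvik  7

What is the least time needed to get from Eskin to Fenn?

17 min

Shortest distances from Eskin:
Eskin: 0
Ulver: 2  (via Eskin)
Marden: 3  (via Ulver)
Pirton: 6  (via Eskin)
Colne: 9  (via Eskin)
Arlen: 9  (via Ulver)
Jorvik: 9  (via Pirton)
Brook: 10  (via Arlen)
Garth: 10  (via Ulver)
Tarn: 14  (via Pirton)
Fenn: 17  (via Arlen)
Shortest route: Eskin → Ulver → Arlen → Fenn = 17 min.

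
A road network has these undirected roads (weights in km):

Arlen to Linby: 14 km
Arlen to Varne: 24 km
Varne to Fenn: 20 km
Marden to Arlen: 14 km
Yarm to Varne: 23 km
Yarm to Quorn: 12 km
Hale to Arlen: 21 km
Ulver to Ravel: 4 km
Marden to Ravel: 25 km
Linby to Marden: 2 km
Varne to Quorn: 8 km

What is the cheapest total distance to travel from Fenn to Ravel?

Shortest distances from Fenn:
Fenn: 0
Varne: 20  (via Fenn)
Quorn: 28  (via Varne)
Yarm: 40  (via Quorn)
Arlen: 44  (via Varne)
Marden: 58  (via Arlen)
Linby: 58  (via Arlen)
Hale: 65  (via Arlen)
Ravel: 83  (via Marden)
Shortest route: Fenn–Varne–Arlen–Marden–Ravel = 83 km.

83 km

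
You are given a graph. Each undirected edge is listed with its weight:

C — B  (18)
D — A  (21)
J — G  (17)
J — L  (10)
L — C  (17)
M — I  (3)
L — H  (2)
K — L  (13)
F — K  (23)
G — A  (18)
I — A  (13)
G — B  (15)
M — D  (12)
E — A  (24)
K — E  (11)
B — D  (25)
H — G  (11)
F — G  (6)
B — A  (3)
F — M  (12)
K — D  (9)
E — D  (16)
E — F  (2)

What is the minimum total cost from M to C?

Candidate routes:
M - F - G - H - L - C: 12+6+11+2+17 = 48
M - I - A - B - C: 3+13+3+18 = 37
The minimum is 37 via M - I - A - B - C.

37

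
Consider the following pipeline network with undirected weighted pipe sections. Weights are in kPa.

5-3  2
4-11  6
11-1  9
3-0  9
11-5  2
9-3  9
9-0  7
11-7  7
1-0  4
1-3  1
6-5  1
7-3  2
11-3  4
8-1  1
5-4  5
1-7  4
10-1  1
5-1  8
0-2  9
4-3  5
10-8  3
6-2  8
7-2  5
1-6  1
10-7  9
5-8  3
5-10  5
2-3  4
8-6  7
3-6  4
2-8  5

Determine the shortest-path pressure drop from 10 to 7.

4 kPa

Settle nodes by increasing distance from 10:
10: 0
1: 1  (via 10)
3: 2  (via 1)
6: 2  (via 1)
8: 2  (via 1)
5: 3  (via 6)
7: 4  (via 3)
Shortest route: 10 → 1 → 3 → 7 = 4 kPa.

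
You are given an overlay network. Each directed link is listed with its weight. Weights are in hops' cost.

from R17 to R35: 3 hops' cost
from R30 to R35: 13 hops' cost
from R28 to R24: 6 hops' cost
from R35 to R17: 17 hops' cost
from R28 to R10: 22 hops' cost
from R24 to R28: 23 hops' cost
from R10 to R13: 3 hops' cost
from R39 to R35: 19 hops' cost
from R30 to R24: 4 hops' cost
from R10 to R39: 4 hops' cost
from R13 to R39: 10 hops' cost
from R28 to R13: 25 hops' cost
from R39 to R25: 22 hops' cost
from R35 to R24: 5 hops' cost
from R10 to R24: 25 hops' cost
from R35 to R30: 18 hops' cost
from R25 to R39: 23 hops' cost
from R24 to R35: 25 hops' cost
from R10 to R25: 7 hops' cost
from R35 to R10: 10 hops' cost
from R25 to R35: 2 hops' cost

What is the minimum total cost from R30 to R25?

Compare a few routes:
R30–R24–R28–R10–R25: 4+23+22+7 = 56
R30–R24–R35–R10–R25: 4+25+10+7 = 46
R30–R35–R10–R39–R25: 13+10+4+22 = 49
R30–R35–R10–R25: 13+10+7 = 30
Cheapest is R30–R35–R10–R25 at 30 hops' cost.

30 hops' cost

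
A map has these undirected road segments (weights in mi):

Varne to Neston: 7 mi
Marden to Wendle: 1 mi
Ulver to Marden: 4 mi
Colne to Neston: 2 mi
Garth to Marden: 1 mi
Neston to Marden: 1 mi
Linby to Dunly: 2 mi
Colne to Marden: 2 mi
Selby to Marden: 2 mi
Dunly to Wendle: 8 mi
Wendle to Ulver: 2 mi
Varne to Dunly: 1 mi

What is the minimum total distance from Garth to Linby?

Candidate routes:
Garth - Marden - Ulver - Wendle - Dunly - Linby: 1+4+2+8+2 = 17
Garth - Marden - Colne - Neston - Varne - Dunly - Linby: 1+2+2+7+1+2 = 15
Garth - Marden - Wendle - Dunly - Linby: 1+1+8+2 = 12
The minimum is 12 mi via Garth - Marden - Wendle - Dunly - Linby.

12 mi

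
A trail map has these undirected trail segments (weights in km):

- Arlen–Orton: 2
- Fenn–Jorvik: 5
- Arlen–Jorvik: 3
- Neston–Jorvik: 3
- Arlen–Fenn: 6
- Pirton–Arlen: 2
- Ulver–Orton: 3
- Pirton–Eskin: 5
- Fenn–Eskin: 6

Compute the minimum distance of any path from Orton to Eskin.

9 km

Candidate routes:
Orton → Arlen → Pirton → Eskin: 2+2+5 = 9
Orton → Arlen → Fenn → Eskin: 2+6+6 = 14
Orton → Arlen → Jorvik → Fenn → Eskin: 2+3+5+6 = 16
The minimum is 9 km via Orton → Arlen → Pirton → Eskin.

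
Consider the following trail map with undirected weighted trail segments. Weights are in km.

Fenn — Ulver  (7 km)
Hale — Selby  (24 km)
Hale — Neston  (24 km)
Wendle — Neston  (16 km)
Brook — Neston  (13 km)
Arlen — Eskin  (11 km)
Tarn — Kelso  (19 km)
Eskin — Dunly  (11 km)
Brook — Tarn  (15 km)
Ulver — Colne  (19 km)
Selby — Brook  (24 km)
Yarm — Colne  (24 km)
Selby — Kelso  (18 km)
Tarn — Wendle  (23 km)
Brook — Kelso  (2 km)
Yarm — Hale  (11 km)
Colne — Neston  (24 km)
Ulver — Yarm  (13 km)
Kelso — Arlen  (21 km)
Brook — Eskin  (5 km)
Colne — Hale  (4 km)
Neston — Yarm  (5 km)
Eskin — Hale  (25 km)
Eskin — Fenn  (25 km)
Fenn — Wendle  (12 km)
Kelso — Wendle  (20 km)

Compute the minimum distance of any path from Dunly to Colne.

Enumerating some paths:
Dunly–Eskin–Brook–Neston–Hale–Colne: 11+5+13+24+4 = 57
Dunly–Eskin–Hale–Colne: 11+25+4 = 40
Dunly–Eskin–Brook–Neston–Yarm–Hale–Colne: 11+5+13+5+11+4 = 49
Dunly–Eskin–Brook–Neston–Colne: 11+5+13+24 = 53
The minimum is 40 km via Dunly–Eskin–Hale–Colne.

40 km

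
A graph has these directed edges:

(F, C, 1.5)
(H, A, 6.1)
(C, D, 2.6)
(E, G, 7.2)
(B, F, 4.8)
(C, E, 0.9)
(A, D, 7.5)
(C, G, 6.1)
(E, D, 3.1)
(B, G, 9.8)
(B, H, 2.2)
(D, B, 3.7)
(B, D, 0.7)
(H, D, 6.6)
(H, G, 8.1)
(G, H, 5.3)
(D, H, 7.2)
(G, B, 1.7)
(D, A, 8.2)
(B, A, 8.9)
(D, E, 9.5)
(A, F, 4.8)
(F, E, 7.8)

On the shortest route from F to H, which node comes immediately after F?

Compare a few routes:
F–C–D–H: 1.5+2.6+7.2 = 11.3
F–C–E–D–B–H: 1.5+0.9+3.1+3.7+2.2 = 11.4
F–C–D–B–H: 1.5+2.6+3.7+2.2 = 10
The minimum is 10 via F–C–D–B–H.
So from F the first move is to C.

C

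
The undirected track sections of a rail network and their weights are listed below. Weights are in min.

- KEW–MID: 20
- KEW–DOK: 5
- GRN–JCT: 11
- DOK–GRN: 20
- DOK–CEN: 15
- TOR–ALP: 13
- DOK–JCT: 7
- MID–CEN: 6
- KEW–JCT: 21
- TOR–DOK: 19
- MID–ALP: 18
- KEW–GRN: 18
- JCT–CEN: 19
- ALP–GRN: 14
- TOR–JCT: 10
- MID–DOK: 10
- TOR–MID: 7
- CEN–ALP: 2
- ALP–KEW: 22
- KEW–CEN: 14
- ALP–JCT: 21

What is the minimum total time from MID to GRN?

22 min

Compare a few routes:
MID - CEN - ALP - GRN: 6+2+14 = 22
MID - DOK - GRN: 10+20 = 30
MID - DOK - JCT - GRN: 10+7+11 = 28
MID - TOR - JCT - GRN: 7+10+11 = 28
Cheapest is MID - CEN - ALP - GRN at 22 min.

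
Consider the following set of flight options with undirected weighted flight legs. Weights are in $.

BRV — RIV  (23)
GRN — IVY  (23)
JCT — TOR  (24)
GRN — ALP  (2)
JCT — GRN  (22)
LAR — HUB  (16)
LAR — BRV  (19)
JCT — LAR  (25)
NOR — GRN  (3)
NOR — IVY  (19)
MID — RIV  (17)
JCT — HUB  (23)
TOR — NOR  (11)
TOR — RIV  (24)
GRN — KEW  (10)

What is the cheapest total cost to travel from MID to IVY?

$71

Enumerating some paths:
MID–RIV–TOR–JCT–GRN–NOR–IVY: 17+24+24+22+3+19 = 109
MID–RIV–TOR–NOR–GRN–IVY: 17+24+11+3+23 = 78
MID–RIV–TOR–NOR–IVY: 17+24+11+19 = 71
Cheapest is MID–RIV–TOR–NOR–IVY at $71.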